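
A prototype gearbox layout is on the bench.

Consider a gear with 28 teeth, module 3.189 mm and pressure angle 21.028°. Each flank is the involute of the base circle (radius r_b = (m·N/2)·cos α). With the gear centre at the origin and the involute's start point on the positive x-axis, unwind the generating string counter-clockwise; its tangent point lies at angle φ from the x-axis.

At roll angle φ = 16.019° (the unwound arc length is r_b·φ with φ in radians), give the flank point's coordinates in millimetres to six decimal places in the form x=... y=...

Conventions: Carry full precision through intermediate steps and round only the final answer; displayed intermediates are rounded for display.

class = single-mesh tooth geometry [base-circle involute, m = 3.189, 28T]
pitch radius r_p = m·N/2 = 3.189·28/2 = 44.646000
base radius r_b = r_p·cos α = 44.646000·cos 21.028° = 41.672808
roll angle φ = 16.019° = 0.27958429 rad
x = r_b·(cos φ + φ·sin φ) = 43.269844
y = r_b·(sin φ − φ·cos φ) = 0.301211

x=43.269844 y=0.301211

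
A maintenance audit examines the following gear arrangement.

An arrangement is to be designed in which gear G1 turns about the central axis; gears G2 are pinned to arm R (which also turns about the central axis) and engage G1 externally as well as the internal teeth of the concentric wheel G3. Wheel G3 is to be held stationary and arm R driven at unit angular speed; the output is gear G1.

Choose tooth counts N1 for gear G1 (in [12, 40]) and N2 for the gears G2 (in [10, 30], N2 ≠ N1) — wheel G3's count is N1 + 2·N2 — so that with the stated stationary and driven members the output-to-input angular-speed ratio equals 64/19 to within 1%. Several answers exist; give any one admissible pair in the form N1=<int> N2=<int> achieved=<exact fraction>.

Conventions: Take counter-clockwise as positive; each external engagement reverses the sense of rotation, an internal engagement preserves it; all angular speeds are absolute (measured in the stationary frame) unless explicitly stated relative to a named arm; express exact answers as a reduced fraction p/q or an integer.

N1=19 N2=13 achieved=64/19

design class (target 64/19): planetary set
Willis with ω_ring = 0: ω_sun/ω_arm = (N1+N3)/N1; set equal to 64/19  ⇒  N3/N1 = 64/19 − 1 = 45/19
N3 = N1 + 2·N2  ⇒  N2/N1 = (N3/N1 − 1)/2 = (45/19 − 1)/2 = 13/19
smallest multiple with N1 ≥ 12 and N2 ≥ 10: k = 1  ⇒  N1 = 1·19 = 19, N2 = 1·13 = 13 (N1 ≤ 40, N2 ≤ 30, N2 ≠ N1 ✓), N3 = 19 + 2·13 = 45
check: (N1+N3)/N1 with N1 = 19, N3 = 45 gives 64/19; |achieved − target| = 0 ≤ 16/475 ✓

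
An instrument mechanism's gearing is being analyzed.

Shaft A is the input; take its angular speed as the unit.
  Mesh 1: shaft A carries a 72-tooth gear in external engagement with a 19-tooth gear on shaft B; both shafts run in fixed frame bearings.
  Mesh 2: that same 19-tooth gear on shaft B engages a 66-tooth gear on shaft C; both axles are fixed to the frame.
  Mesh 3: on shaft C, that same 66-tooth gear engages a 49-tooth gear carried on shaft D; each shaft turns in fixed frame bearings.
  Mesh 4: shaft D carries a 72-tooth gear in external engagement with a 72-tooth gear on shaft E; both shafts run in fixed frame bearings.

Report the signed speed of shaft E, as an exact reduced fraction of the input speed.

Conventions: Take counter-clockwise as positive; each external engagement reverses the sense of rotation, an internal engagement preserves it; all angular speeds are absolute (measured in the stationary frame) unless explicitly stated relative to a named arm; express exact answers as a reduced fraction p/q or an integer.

72/49

4-mesh fixed-axis compound train (all bearings frame-fixed)
mesh 1 [72T→19T]: |ω|/ω_in = 1×72/19 = 72/19, sense flips to −
mesh 2 [19T→66T]: |ω|/ω_in = (72/19)×19/66 = 12/11, sense flips to +
mesh 3 [66T→49T]: |ω|/ω_in = (12/11)×66/49 = 72/49, sense flips to −
mesh 4 [72T→72T]: |ω|/ω_in = (72/49)×72/72 = 72/49, sense flips to +
signed output speed (× input speed) = 72/49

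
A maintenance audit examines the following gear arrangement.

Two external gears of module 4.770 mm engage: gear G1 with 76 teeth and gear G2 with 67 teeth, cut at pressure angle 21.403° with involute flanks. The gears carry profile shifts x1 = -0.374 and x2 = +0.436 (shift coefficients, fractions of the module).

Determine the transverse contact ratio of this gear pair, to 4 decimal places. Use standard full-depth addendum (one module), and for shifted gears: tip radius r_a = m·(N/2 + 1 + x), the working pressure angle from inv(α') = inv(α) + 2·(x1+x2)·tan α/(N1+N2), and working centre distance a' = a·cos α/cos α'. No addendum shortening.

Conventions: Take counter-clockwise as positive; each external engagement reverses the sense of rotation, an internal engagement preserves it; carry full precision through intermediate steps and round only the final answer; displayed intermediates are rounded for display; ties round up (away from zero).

topology: single-mesh involute geometry — m = 4.770, 76T/67T pair
base radii: r_b1 = 168.759714, r_b2 = 148.775011
tip radii: r_a1 = 184.246020, r_a2 = 166.644720
inv(α') = inv(21.403°) + 2·(-0.374+0.436)·tan α/(76+67) = 0.01874318  ⇒  α' = 21.52894°
a' = a·cos α / cos α' = 341.0550·cos 21.403°/cos 21.52894° = 341.349912
action lengths: √(r_a1²−r_b1²) = 73.937506, √(r_a2²−r_b2²) = 75.076353
base pitch p_b = π·m·cos α = 13.951955
CR = (73.937506 + 75.076353 − 341.349912·sin 21.52894°)/13.951955 = 1.702148
contact ratio ≈ 1.7021

1.7021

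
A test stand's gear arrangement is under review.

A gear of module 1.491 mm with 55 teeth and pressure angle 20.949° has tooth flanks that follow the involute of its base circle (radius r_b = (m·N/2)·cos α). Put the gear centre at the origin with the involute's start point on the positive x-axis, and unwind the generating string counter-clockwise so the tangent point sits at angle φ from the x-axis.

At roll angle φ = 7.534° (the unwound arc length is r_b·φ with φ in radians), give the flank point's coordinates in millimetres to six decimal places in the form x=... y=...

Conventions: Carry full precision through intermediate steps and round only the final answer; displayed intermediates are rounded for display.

x=38.621810 y=0.028970

recognized (one wheel, involute flank): single-mesh tooth geometry, m = 1.491, N = 55
pitch radius r_p = m·N/2 = 1.491·55/2 = 41.002500
base radius r_b = r_p·cos α = 41.002500·cos 20.949° = 38.292196
roll angle φ = 7.534° = 0.13149311 rad
x = r_b·(cos φ + φ·sin φ) = 38.621810
y = r_b·(sin φ − φ·cos φ) = 0.028970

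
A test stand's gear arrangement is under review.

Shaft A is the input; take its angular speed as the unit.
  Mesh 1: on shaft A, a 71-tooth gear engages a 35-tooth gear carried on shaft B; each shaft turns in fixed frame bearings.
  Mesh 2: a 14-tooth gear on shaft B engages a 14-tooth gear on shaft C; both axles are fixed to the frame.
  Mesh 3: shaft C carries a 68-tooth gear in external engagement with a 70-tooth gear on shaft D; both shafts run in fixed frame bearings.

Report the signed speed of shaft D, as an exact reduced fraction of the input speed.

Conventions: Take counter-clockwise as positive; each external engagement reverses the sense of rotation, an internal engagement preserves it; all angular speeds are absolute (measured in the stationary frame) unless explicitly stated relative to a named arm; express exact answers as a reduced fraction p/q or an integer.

3-mesh fixed-axis compound train (all bearings frame-fixed)
mesh 1 [71T→35T]: |ω|/ω_in = 1×71/35 = 71/35, sense flips to −
mesh 2 [14T→14T]: |ω|/ω_in = (71/35)×14/14 = 71/35, sense flips to +
mesh 3 [68T→70T]: |ω|/ω_in = (71/35)×68/70 = 2414/1225, sense flips to −
signed output speed (× input speed) = -2414/1225

-2414/1225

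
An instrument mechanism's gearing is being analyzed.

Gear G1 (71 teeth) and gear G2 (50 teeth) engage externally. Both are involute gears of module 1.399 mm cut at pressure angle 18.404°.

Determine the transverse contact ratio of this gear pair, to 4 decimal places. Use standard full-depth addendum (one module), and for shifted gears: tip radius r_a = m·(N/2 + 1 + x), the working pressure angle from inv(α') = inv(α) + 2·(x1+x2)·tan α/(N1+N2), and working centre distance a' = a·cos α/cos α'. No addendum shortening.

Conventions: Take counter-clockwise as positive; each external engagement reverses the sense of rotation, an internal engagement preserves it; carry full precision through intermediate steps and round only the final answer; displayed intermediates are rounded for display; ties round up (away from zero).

1.8789

single-mesh involute tooth geometry (71T engaging 50T at module 1.399)
base radii: r_b1 = 47.124358, r_b2 = 33.186168
tip radii: r_a1 = 51.063500, r_a2 = 36.374000
no profile shift: α' = α, a' = a
action lengths: √(r_a1²−r_b1²) = 19.666619, √(r_a2²−r_b2²) = 14.891143
base pitch p_b = π·m·cos α = 4.170297
CR = (19.666619 + 14.891143 − 84.639500·sin 18.40400°)/4.170297 = 1.878950
contact ratio ≈ 1.8789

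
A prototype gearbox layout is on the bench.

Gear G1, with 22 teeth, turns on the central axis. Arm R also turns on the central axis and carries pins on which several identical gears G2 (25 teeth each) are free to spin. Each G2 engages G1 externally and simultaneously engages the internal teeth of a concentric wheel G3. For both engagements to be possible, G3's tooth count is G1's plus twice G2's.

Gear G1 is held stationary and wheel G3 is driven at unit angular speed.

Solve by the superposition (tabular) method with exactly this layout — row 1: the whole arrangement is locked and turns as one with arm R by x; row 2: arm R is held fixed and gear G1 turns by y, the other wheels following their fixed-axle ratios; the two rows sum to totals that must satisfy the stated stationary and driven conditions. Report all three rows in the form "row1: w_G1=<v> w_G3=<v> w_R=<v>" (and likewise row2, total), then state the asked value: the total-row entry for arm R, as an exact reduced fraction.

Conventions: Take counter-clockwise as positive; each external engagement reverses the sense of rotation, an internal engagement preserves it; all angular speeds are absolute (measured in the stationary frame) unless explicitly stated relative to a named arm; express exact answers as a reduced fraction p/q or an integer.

recognized (axles ride arm R): planetary set, 22/25/72 teeth
superposition row 1 [locked train]: every member turns x
row 2 (arm held, sun turns y): ω_ring = −(22/72)·y, ω_arm = 0
boundary: total ω_sun = x + y = 0 and total ω_ring = x − (22/72)·y = 1  ⇒  y = -36/47, x = 36/47
row 2 ring = −(22/72)·(-36/47) = 11/47
totals (row 1 + row 2): sun 36/47 + (-36/47) = 0, ring 36/47 + 11/47 = 1, arm 36/47 + 0 = 36/47
asked cell (total, arm) = 36/47

row1: w_G1=36/47 w_G3=36/47 w_R=36/47
row2: w_G1=-36/47 w_G3=11/47 w_R=0
total: w_G1=0 w_G3=1 w_R=36/47
asked value: 36/47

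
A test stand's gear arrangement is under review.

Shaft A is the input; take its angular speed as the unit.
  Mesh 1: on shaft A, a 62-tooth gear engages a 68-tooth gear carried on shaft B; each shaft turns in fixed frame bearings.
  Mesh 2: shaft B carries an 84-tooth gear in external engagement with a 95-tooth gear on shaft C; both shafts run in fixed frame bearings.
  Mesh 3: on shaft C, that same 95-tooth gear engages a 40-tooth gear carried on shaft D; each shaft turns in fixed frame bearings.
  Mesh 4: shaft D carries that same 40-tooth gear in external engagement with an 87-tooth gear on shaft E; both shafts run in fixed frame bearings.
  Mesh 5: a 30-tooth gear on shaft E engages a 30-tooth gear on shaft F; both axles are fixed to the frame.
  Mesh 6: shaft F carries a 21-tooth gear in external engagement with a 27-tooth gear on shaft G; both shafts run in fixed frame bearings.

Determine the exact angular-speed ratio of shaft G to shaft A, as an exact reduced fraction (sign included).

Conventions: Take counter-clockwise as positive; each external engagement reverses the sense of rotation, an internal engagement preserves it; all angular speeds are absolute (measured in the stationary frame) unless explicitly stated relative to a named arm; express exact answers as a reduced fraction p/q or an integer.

class = fixed-axis compound train [6 meshes; 6 ratios multiply, 6 sense flips]
mesh 1 [62T→68T]: running ratio 31/34, sense −
mesh 2 [84T→95T]: running ratio 1302/1615, sense +
mesh 3 [95T→40T]: running ratio 651/340, sense −
mesh 4 [40T→87T]: running ratio 434/493, sense +
mesh 5 [30T→30T]: running ratio 434/493, sense −
mesh 6 [21T→27T]: running ratio 3038/4437, sense +
ω_out/ω_in = 3038/4437

3038/4437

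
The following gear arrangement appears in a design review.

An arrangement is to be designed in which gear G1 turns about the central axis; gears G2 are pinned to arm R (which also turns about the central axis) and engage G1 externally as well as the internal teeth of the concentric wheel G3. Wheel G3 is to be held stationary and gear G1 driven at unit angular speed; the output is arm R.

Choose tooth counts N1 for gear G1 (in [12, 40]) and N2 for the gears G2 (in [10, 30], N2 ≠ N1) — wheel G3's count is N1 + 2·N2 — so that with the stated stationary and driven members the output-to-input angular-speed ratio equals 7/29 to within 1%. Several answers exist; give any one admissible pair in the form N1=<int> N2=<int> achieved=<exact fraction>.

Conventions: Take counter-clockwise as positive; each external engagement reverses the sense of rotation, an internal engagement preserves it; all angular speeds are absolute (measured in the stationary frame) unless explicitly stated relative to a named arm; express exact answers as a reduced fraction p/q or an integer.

N1=14 N2=15 achieved=7/29

planetary set to be sized for 7/29 (Willis relation)
Willis with ω_ring = 0: ω_arm/ω_sun = N1/(N1+N3); set equal to 7/29  ⇒  N3/N1 = 1/(7/29) − 1 = 22/7
N3 = N1 + 2·N2  ⇒  N2/N1 = (N3/N1 − 1)/2 = (22/7 − 1)/2 = 15/14
smallest multiple with N1 ≥ 12 and N2 ≥ 10: k = 1  ⇒  N1 = 1·14 = 14, N2 = 1·15 = 15 (N1 ≤ 40, N2 ≤ 30, N2 ≠ N1 ✓), N3 = 14 + 2·15 = 44
check: N1/(N1+N3) with N1 = 14, N3 = 44 gives 7/29; |achieved − target| = 0 ≤ 7/2900 ✓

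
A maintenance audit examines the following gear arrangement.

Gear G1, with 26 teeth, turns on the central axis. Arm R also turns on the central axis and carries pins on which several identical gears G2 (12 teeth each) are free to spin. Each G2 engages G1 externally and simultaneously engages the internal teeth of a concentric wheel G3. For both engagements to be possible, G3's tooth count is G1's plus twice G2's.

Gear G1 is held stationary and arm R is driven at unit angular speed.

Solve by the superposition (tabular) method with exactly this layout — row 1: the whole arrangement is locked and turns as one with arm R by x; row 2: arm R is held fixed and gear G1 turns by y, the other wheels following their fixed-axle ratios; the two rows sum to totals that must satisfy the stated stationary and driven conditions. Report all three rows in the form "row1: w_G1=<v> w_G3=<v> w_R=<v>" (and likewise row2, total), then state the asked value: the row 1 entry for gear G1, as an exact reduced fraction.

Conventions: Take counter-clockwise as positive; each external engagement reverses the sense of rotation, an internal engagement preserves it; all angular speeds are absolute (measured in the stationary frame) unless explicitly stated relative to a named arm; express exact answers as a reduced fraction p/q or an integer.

row1: w_G1=1 w_G3=1 w_R=1
row2: w_G1=-1 w_G3=13/25 w_R=0
total: w_G1=0 w_G3=38/25 w_R=1
asked value: 1

recognized (axles ride arm R): planetary set, 26/12/50 teeth
superposition row 1 [locked train]: every member turns x
superposition row 2 [arm held]: sun y, ring −(26/50)·y, arm 0
boundary: total ω_sun = x + y = 0 and total ω_arm = x = 1  ⇒  y = -1, x = 1
row 2 ring = −(26/50)·(-1) = 13/25
totals (row 1 + row 2): sun 1 + (-1) = 0, ring 1 + 13/25 = 38/25, arm 1 + 0 = 1
asked cell (row1, sun) = 1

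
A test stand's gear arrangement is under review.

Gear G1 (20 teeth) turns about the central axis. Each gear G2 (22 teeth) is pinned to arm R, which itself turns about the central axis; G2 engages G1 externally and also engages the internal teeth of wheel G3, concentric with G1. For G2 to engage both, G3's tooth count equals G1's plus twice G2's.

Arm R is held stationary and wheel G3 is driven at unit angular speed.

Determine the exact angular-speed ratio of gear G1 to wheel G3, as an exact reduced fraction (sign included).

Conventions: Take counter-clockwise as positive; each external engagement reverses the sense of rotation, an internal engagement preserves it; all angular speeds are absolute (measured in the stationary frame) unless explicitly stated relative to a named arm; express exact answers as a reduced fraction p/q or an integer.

topology: planetary set — G1 20T / G2 22T / G3 64T, arm = carrier (Willis)
ring teeth: 20 + 2·22 = 64
20(ω_sun−ω_arm) = −64(ω_ring−ω_arm),  ω_arm = 0, ω_ring = 1
ω_sun = 0 − (64/20)(1−0) = -16/5
ω_out/ω_in = -16/5

-16/5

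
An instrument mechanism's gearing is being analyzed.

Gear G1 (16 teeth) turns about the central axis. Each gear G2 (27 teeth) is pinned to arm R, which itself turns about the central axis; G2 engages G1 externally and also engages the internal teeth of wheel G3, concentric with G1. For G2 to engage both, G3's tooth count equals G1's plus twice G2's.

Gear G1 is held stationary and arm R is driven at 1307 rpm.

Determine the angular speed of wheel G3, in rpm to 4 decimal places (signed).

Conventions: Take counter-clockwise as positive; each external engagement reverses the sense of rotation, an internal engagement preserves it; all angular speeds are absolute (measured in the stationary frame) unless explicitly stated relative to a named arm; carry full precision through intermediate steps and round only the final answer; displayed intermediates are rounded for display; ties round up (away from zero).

+1605.7429 rpm

planetary set (16T centre, 27T on arm, 70T internal) — Willis relation
normalise by the input: solve with ω_arm = 1, then scale by 1307 rpm
ring teeth: 16 + 2·27 = 70
16(ω_sun−ω_arm) = −70(ω_ring−ω_arm),  ω_sun = 0, ω_arm = 1
ω_ring = 1 − (16/70)(0−1) = 43/35
scale: ω_ring = 43/35 × 1307 rpm = +1605.7429 rpm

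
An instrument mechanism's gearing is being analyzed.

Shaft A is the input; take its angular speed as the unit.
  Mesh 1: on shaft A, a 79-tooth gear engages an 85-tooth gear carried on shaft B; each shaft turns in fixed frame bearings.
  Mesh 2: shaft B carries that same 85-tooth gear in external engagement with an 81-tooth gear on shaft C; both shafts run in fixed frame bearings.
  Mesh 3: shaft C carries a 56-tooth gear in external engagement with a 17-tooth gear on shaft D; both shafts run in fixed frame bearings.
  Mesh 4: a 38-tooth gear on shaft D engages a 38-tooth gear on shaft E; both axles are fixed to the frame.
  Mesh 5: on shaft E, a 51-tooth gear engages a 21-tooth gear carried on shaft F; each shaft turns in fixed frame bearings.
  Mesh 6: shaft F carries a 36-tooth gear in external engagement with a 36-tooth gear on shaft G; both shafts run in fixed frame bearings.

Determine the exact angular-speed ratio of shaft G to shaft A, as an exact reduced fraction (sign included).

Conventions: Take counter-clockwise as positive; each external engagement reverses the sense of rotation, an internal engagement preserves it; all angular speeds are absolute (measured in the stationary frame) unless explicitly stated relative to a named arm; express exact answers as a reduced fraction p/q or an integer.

632/81

class = fixed-axis compound train [6 meshes; 6 ratios multiply, 6 sense flips]
mesh 1 [79T→85T]: running ratio 79/85, sense −
mesh 2 [85T→81T]: running ratio 79/81, sense +
mesh 3 [56T→17T]: running ratio 4424/1377, sense −
mesh 4 [38T→38T]: running ratio 4424/1377, sense +
mesh 5 [51T→21T]: running ratio 632/81, sense −
mesh 6 [36T→36T]: running ratio 632/81, sense +
ω_out/ω_in = 632/81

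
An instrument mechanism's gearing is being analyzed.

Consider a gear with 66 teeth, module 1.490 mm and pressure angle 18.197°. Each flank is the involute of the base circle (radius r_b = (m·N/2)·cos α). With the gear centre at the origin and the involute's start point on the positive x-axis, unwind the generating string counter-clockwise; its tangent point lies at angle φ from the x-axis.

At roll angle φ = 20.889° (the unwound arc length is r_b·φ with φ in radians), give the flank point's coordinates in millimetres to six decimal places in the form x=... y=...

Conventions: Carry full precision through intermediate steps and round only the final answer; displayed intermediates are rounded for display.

topology: single-mesh involute geometry — m = 1.490, N = 66
pitch radius r_p = m·N/2 = 1.490·66/2 = 49.170000
base radius r_b = r_p·cos α = 49.170000·cos 18.197° = 46.710930
roll angle φ = 20.889° = 0.36458183 rad
x = r_b·(cos φ + φ·sin φ) = 49.712936
y = r_b·(sin φ − φ·cos φ) = 0.744558

x=49.712936 y=0.744558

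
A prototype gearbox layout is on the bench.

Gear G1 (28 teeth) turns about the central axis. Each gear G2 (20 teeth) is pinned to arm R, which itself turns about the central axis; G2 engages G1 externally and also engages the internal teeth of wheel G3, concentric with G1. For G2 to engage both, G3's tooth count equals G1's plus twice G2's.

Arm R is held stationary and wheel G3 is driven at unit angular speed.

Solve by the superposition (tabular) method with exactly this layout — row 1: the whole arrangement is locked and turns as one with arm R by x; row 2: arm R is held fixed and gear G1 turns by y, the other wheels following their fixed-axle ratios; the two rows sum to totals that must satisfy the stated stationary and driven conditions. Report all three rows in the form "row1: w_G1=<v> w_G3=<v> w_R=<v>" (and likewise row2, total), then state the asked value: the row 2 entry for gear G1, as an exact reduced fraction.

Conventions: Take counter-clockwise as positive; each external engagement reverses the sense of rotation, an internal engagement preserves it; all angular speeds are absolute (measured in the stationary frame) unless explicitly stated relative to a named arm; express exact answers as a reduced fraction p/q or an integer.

row1: w_G1=0 w_G3=0 w_R=0
row2: w_G1=-17/7 w_G3=1 w_R=0
total: w_G1=-17/7 w_G3=1 w_R=0
asked value: -17/7

topology: planetary set — G1 28T / G2 20T / G3 68T, arm = carrier (Willis)
superposition row 1 [locked train]: every member turns x
row 2: sun turns y, ring = −(28/68)·y, arm 0
boundary: total ω_arm = x = 0 and total ω_ring = x − (28/68)·y = 1  ⇒  y = -17/7, x = 0
row 2 ring = −(28/68)·(-17/7) = 1
totals (row 1 + row 2): sun 0 + (-17/7) = -17/7, ring 0 + 1 = 1, arm 0 + 0 = 0
asked cell (row2, sun) = -17/7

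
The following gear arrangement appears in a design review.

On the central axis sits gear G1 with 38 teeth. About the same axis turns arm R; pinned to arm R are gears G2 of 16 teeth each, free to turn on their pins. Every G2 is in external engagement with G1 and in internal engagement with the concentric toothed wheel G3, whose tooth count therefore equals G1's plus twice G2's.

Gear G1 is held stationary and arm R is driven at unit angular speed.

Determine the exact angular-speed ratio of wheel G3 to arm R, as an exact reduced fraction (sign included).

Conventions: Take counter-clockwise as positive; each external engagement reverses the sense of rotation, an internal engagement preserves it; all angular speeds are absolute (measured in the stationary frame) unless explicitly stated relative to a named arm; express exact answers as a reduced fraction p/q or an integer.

54/35

recognized (axles ride arm R): planetary set, 38/16/70 teeth
ring teeth: 38 + 2·16 = 70
38(ω_sun−ω_arm) = −70(ω_ring−ω_arm),  ω_sun = 0, ω_arm = 1
ω_ring = 1 − (38/70)(0−1) = 54/35
ω_out/ω_in = 54/35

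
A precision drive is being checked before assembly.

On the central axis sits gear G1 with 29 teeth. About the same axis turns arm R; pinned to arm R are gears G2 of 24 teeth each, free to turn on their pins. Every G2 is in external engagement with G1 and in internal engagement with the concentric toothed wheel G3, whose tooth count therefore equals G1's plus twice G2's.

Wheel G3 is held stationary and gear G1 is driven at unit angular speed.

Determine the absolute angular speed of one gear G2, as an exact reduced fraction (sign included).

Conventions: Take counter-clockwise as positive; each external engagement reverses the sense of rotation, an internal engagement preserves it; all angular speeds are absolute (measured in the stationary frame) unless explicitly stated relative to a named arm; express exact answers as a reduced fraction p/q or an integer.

class = planetary set [G3 = 29+2·24 = 77; Willis about the carrier]
ring teeth: 29 + 2·24 = 77
29(ω_sun−ω_arm) = −77(ω_ring−ω_arm),  ω_ring = 0, ω_sun = 1
29(1−ω_arm) = −77(0−ω_arm)  ⇒  106·ω_arm = 29  ⇒  ω_arm = 29/106
sun–planet mesh: 29·(1−29/106) = −24·(ω_p−ω_arm)  ⇒  ω_p−ω_arm = -2233/2544
ω_p = 29/106 − 2233/2544 = -29/48
exact speed ratio = -29/48

-29/48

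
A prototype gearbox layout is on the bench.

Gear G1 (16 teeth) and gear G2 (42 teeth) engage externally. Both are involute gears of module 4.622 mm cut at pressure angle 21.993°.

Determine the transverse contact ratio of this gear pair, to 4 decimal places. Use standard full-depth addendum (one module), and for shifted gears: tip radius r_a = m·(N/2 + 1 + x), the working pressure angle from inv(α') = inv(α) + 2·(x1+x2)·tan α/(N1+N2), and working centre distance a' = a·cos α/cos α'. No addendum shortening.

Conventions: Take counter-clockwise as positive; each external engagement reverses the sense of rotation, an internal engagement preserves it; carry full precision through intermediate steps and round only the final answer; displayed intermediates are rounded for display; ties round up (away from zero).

1.5365

class = single-mesh tooth geometry [involute pair 16T × 42T, m = 4.622]
base radii: r_b1 = 34.285242, r_b2 = 89.998761
tip radii: r_a1 = 41.598000, r_a2 = 101.684000
no profile shift: α' = α, a' = a
action lengths: √(r_a1²−r_b1²) = 23.556650, √(r_a2²−r_b2²) = 47.327148
base pitch p_b = π·m·cos α = 13.463783
CR = (23.556650 + 47.327148 − 134.038000·sin 21.99300°)/13.463783 = 1.536527
contact ratio ≈ 1.5365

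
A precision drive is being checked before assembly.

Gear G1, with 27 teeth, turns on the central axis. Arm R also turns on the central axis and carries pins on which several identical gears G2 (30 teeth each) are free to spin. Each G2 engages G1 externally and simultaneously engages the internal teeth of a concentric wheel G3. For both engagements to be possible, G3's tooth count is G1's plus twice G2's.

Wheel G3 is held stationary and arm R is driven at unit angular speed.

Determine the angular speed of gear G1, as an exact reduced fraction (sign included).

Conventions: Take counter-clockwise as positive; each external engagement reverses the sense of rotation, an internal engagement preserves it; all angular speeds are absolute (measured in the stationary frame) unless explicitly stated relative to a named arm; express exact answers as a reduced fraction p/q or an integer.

class = planetary set [G3 = 27+2·30 = 87; Willis about the carrier]
ring teeth: 27 + 2·30 = 87
27(ω_sun−ω_arm) = −87(ω_ring−ω_arm),  ω_ring = 0, ω_arm = 1
ω_sun = 1 − (87/27)(0−1) = 38/9
exact speed ratio = 38/9

38/9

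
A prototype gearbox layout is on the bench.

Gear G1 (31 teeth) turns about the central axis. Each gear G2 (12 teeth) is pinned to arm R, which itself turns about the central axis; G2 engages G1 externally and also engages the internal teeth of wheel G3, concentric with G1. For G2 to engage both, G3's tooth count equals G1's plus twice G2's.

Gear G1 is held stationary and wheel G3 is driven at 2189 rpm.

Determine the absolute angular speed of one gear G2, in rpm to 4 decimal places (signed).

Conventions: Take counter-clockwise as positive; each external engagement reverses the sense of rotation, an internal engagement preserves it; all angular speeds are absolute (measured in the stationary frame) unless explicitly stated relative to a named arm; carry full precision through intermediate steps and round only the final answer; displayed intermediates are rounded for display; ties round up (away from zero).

class = planetary set [G3 = 31+2·12 = 55; Willis about the carrier]
normalise by the input: solve with ω_ring = 1, then scale by 2189 rpm
ring teeth: 31 + 2·12 = 55
31(ω_sun−ω_arm) = −55(ω_ring−ω_arm),  ω_sun = 0, ω_ring = 1
31(0−ω_arm) = −55(1−ω_arm)  ⇒  86·ω_arm = 55  ⇒  ω_arm = 55/86
sun–planet mesh: 31·(0−55/86) = −12·(ω_p−ω_arm)  ⇒  ω_p−ω_arm = 1705/1032
ω_p = 55/86 + 1705/1032 = 55/24
scale: ω_p = 55/24 × 2189 rpm = +5016.4583 rpm

+5016.4583 rpm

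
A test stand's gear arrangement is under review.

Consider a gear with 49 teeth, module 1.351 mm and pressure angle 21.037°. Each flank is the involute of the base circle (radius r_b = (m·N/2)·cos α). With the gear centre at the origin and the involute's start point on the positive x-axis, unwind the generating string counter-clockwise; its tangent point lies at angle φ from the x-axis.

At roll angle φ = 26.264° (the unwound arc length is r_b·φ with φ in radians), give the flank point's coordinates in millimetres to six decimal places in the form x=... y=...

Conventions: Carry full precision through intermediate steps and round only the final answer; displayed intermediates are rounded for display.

x=33.970584 y=0.971193

recognized (one wheel, involute flank): single-mesh tooth geometry, m = 1.351, N = 49
pitch radius r_p = m·N/2 = 1.351·49/2 = 33.099500
base radius r_b = r_p·cos α = 33.099500·cos 21.037° = 30.893379
roll angle φ = 26.264° = 0.45839327 rad
x = r_b·(cos φ + φ·sin φ) = 33.970584
y = r_b·(sin φ − φ·cos φ) = 0.971193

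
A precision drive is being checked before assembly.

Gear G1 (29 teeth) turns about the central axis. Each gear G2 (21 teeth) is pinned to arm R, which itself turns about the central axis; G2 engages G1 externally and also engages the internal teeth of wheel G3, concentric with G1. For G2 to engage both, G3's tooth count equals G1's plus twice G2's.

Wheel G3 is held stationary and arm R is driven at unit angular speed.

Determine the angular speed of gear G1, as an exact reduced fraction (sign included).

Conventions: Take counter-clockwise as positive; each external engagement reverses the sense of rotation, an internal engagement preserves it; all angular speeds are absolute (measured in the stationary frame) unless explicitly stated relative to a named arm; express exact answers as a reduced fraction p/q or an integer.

topology: planetary set — G1 29T / G2 21T / G3 71T, arm = carrier (Willis)
ring teeth: 29 + 2·21 = 71
29(ω_sun−ω_arm) = −71(ω_ring−ω_arm),  ω_ring = 0, ω_arm = 1
ω_sun = 1 − (71/29)(0−1) = 100/29
exact speed ratio = 100/29

100/29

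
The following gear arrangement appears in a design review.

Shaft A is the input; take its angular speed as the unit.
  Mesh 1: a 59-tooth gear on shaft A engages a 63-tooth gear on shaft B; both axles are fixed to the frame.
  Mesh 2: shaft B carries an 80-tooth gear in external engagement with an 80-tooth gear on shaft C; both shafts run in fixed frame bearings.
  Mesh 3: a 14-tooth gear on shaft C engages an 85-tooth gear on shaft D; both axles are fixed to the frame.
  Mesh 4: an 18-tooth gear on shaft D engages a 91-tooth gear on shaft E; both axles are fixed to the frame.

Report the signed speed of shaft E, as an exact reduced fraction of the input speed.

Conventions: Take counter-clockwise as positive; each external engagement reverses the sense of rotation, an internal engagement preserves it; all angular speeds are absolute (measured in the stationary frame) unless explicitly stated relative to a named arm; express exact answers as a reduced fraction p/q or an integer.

236/7735

4-mesh fixed-axis compound train (all bearings frame-fixed)
mesh 1 [59T→63T]: |ω|/ω_in = 1×59/63 = 59/63, sense flips to −
mesh 2 [80T→80T]: |ω|/ω_in = (59/63)×80/80 = 59/63, sense flips to +
mesh 3 [14T→85T]: |ω|/ω_in = (59/63)×14/85 = 118/765, sense flips to −
mesh 4 [18T→91T]: |ω|/ω_in = (118/765)×18/91 = 236/7735, sense flips to +
signed output speed (× input speed) = 236/7735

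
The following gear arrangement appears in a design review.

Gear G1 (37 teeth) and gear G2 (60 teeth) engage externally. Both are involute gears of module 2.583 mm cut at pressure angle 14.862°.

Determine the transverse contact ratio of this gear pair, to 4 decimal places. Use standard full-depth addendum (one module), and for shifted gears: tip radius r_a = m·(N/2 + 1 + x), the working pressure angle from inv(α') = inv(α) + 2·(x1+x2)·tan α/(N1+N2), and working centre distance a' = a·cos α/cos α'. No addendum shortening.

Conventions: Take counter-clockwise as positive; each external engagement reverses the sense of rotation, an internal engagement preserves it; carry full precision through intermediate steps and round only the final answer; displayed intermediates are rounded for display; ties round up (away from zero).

class = single-mesh tooth geometry [involute pair 37T × 60T, m = 2.583]
base radii: r_b1 = 46.186903, r_b2 = 74.897681
tip radii: r_a1 = 50.368500, r_a2 = 80.073000
no profile shift: α' = α, a' = a
action lengths: √(r_a1²−r_b1²) = 20.093675, √(r_a2²−r_b2²) = 28.320006
base pitch p_b = π·m·cos α = 7.843267
CR = (20.093675 + 28.320006 − 125.275500·sin 14.86200°)/7.843267 = 2.075862
contact ratio ≈ 2.0759

2.0759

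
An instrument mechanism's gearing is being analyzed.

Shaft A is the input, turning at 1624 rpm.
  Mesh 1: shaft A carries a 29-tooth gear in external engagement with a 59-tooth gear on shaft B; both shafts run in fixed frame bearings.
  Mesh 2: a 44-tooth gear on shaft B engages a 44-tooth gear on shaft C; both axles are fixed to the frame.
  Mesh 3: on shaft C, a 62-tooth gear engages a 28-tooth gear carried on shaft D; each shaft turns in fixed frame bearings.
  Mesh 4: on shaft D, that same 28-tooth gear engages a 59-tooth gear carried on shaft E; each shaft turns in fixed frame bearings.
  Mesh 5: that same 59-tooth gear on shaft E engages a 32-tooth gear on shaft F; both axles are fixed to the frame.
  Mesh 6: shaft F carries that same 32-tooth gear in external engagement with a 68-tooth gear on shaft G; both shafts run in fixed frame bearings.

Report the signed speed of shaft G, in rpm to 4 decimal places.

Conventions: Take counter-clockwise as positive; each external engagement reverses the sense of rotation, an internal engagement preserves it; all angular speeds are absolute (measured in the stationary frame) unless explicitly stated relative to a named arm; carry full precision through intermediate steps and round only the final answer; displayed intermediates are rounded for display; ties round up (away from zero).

recognized (7 fixed axles, 6 meshes): fixed-axis compound train
mesh 1 [29T→59T]: ω = 1624.0000×29/59 = 798.2373 rpm, sense flips to −
mesh 2 [44T→44T]: ω = 798.2373×44/44 = 798.2373 rpm, sense flips to +
mesh 3 [62T→28T]: ω = 798.2373×62/28 = 1767.5254 rpm, sense flips to −
mesh 4 [28T→59T]: ω = 1767.5254×28/59 = 838.8256 rpm, sense flips to +
mesh 5 [59T→32T]: ω = 838.8256×59/32 = 1546.5847 rpm, sense flips to −
mesh 6 [32T→68T]: ω = 1546.5847×32/68 = 727.8046 rpm, sense flips to +
signed output speed = +727.8046 rpm

+727.8046 rpm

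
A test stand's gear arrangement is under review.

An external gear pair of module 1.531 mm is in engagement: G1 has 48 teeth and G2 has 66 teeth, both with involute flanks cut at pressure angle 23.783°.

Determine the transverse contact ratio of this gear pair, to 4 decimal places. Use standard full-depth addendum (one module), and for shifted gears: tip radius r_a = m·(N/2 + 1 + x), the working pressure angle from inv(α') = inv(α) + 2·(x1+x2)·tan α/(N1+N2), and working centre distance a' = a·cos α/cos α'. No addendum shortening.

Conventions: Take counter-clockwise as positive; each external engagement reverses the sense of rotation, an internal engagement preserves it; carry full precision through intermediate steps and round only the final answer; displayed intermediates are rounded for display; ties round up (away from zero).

1.5938

topology: single-mesh involute geometry — m = 1.531, 48T/66T pair
base radii: r_b1 = 33.623676, r_b2 = 46.232555
tip radii: r_a1 = 38.275000, r_a2 = 52.054000
no profile shift: α' = α, a' = a
action lengths: √(r_a1²−r_b1²) = 18.287264, √(r_a2²−r_b2²) = 23.920071
base pitch p_b = π·m·cos α = 4.401329
CR = (18.287264 + 23.920071 − 87.267000·sin 23.78300°)/4.401329 = 1.593801
contact ratio ≈ 1.5938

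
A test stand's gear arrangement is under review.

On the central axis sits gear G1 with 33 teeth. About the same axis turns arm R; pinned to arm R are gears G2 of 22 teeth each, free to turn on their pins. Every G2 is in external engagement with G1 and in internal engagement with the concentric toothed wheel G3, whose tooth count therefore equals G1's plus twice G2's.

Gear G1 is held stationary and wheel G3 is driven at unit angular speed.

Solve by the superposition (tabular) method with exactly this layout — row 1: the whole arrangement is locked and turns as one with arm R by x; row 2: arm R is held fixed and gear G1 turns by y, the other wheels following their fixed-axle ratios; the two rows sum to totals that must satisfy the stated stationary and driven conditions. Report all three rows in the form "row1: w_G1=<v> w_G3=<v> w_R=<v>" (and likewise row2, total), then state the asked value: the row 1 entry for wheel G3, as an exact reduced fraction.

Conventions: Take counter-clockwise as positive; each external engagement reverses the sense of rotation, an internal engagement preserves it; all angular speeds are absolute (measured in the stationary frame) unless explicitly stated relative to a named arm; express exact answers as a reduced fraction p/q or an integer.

topology: planetary set — G1 33T / G2 22T / G3 77T, arm = carrier (Willis)
row 1 — lock + rotate with arm: ω_sun = ω_ring = ω_arm = x
row 2: sun turns y, ring = −(33/77)·y, arm 0
boundary: total ω_sun = x + y = 0 and total ω_ring = x − (33/77)·y = 1  ⇒  y = -7/10, x = 7/10
row 2 ring = −(33/77)·(-7/10) = 3/10
totals (row 1 + row 2): sun 7/10 + (-7/10) = 0, ring 7/10 + 3/10 = 1, arm 7/10 + 0 = 7/10
asked cell (row1, ring) = 7/10

row1: w_G1=7/10 w_G3=7/10 w_R=7/10
row2: w_G1=-7/10 w_G3=3/10 w_R=0
total: w_G1=0 w_G3=1 w_R=7/10
asked value: 7/10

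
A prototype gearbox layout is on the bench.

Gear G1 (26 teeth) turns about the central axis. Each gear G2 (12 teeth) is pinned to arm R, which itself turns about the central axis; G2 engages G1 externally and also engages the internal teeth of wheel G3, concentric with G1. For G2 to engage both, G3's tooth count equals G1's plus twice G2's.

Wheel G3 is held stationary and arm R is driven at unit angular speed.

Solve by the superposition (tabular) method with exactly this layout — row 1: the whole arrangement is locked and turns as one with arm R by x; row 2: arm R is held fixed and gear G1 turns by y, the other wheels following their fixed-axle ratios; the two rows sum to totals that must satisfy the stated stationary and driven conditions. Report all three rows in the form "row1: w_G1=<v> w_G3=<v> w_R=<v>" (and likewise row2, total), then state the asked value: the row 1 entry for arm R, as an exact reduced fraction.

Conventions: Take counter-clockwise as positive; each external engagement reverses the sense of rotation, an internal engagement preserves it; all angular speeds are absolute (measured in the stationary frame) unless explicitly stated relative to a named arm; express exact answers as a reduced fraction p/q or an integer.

planetary set (26T centre, 12T on arm, 50T internal) — Willis relation
row 1 — lock + rotate with arm: ω_sun = ω_ring = ω_arm = x
row 2 (arm held, sun turns y): ω_ring = −(26/50)·y, ω_arm = 0
boundary: total ω_ring = x − (26/50)·y = 0 and total ω_arm = x = 1  ⇒  y = 25/13, x = 1
row 2 ring = −(26/50)·25/13 = -1
totals (row 1 + row 2): sun 1 + 25/13 = 38/13, ring 1 + (-1) = 0, arm 1 + 0 = 1
asked cell (row1, arm) = 1

row1: w_G1=1 w_G3=1 w_R=1
row2: w_G1=25/13 w_G3=-1 w_R=0
total: w_G1=38/13 w_G3=0 w_R=1
asked value: 1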